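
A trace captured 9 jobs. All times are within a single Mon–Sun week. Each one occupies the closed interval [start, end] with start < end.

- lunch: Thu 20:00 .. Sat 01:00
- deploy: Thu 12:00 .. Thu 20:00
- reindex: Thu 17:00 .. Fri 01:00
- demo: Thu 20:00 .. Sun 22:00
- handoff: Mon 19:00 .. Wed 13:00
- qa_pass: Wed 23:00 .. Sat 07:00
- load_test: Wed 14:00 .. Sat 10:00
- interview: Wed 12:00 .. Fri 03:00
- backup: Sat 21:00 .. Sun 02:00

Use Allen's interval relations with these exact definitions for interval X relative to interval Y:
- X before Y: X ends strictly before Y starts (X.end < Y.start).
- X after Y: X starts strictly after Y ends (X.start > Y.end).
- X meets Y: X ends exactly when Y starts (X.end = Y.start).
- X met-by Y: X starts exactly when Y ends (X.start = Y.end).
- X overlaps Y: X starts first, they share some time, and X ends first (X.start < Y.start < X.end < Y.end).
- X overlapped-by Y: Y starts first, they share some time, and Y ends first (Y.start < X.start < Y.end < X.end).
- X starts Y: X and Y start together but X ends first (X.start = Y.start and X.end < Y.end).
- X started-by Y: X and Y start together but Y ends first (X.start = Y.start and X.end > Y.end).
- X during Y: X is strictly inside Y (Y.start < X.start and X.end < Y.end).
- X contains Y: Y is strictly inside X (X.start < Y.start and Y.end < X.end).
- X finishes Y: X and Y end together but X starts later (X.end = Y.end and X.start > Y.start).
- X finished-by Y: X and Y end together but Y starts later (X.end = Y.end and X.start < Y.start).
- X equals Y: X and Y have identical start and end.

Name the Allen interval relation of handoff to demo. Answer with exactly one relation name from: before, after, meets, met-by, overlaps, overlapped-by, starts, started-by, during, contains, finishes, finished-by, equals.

handoff = [Mon 19:00, Wed 13:00]; demo = [Thu 20:00, Sun 22:00].
Compare endpoints: handoff.start < demo.start, handoff.start < demo.end, handoff.end < demo.start, handoff.end < demo.end.
That pattern is 'before'.

before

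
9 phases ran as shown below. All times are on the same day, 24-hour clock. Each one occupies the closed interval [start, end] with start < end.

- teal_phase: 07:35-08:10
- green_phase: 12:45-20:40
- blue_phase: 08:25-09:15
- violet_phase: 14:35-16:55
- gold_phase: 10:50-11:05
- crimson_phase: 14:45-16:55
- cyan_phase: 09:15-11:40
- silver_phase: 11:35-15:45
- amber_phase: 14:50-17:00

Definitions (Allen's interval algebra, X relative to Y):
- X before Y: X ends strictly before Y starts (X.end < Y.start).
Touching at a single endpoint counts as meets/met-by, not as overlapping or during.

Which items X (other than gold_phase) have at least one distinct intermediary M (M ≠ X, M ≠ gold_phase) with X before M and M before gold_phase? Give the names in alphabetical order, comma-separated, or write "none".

teal_phase

Target gold_phase = [10:50, 11:05].
Intermediaries M with M before gold_phase: blue_phase, teal_phase.
Via blue_phase — items with X before blue_phase: teal_phase.
Via teal_phase — items with X before teal_phase: none.
Union: teal_phase.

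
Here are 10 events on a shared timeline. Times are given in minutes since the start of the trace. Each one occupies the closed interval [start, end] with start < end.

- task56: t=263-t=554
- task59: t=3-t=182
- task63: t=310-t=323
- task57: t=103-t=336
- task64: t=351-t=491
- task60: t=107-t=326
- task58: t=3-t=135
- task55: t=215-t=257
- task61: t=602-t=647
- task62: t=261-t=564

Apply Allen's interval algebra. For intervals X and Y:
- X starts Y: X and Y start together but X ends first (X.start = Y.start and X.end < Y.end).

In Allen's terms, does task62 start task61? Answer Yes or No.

No

task62 = [t=261, t=564], task61 = [t=602, t=647].
Actual relation of task62 to task61: before.
Asked whether 'starts' holds → No.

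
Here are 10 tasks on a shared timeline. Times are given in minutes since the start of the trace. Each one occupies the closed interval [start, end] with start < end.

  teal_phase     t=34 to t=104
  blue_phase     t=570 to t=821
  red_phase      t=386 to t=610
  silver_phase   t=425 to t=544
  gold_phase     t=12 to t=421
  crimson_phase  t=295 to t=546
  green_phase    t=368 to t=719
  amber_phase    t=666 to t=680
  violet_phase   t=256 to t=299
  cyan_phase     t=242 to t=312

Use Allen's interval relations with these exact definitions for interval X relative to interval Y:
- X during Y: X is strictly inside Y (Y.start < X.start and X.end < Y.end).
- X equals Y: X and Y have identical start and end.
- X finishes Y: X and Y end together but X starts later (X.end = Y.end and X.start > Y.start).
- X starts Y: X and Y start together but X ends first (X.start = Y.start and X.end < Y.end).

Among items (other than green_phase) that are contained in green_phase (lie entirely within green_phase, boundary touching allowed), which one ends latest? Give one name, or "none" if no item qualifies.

amber_phase

Target green_phase = [t=368, t=719].
amber_phase [t=666, t=680] → during → candidate.
blue_phase [t=570, t=821] → overlapped-by → excluded.
crimson_phase [t=295, t=546] → overlaps → excluded.
cyan_phase [t=242, t=312] → before → excluded.
gold_phase [t=12, t=421] → overlaps → excluded.
red_phase [t=386, t=610] → during → candidate.
silver_phase [t=425, t=544] → during → candidate.
teal_phase [t=34, t=104] → before → excluded.
violet_phase [t=256, t=299] → before → excluded.
Among candidates, latest end is t=680 → amber_phase.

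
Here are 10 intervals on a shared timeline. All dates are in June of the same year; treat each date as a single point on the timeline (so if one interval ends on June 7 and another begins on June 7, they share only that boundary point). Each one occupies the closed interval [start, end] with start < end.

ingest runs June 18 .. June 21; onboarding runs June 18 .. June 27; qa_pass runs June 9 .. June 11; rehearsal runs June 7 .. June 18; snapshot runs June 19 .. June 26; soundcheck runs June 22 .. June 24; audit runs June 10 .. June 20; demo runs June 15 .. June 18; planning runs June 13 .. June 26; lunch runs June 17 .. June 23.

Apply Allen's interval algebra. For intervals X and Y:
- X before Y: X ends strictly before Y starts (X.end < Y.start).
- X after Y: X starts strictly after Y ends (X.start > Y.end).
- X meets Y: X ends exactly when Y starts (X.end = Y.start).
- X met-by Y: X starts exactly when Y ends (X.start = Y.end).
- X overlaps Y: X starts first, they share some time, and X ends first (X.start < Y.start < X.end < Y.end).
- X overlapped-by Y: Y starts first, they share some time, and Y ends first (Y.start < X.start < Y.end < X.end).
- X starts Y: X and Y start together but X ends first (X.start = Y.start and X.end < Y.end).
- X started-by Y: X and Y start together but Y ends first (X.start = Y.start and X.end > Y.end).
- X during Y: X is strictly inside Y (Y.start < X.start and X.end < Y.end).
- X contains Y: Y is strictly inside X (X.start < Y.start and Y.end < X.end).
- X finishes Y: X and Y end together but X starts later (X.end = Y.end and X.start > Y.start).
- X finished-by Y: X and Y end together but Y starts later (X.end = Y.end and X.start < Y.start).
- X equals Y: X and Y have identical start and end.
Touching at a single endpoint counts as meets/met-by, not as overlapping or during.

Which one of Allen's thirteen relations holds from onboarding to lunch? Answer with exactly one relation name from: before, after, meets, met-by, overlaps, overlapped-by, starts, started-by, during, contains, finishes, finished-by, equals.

overlapped-by

onboarding = [June 18, June 27]; lunch = [June 17, June 23].
Compare endpoints: onboarding.start > lunch.start, onboarding.start < lunch.end, onboarding.end > lunch.start, onboarding.end > lunch.end.
That pattern is 'overlapped-by'.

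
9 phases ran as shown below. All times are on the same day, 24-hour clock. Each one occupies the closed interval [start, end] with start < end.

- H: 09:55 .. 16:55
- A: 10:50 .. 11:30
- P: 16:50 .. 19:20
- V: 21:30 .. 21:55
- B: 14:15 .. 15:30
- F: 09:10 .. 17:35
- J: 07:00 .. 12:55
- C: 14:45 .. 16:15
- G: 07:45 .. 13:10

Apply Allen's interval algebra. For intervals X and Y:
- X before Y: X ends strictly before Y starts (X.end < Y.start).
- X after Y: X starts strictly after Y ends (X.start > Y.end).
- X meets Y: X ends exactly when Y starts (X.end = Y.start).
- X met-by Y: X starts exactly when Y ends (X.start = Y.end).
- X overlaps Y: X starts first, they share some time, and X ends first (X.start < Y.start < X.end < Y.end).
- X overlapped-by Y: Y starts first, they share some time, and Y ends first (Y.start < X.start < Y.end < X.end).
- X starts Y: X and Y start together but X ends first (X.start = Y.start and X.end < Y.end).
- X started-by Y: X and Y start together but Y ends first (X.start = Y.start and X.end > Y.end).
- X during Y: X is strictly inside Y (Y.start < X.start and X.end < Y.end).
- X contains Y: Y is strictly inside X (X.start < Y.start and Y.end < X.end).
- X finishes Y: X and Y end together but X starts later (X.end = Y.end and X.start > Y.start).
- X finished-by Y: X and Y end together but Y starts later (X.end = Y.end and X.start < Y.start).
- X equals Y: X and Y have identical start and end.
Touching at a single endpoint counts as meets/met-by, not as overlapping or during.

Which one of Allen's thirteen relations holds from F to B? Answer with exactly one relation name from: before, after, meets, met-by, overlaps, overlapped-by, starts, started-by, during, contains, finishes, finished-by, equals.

F = [09:10, 17:35]; B = [14:15, 15:30].
Compare endpoints: F.start < B.start, F.start < B.end, F.end > B.start, F.end > B.end.
That pattern is 'contains'.

contains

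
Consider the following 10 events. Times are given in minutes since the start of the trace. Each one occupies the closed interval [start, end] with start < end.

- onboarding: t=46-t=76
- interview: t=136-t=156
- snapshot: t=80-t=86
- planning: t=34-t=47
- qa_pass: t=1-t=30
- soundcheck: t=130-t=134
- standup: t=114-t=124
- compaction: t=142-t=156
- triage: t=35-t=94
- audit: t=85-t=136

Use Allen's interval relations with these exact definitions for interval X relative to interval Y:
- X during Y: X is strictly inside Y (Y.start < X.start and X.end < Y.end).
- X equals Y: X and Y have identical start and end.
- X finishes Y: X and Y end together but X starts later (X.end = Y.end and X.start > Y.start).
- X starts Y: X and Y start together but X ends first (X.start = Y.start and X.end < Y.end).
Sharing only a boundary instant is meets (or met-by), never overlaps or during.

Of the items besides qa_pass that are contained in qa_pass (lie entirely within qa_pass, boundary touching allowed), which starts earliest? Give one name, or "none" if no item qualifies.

none

Target qa_pass = [t=1, t=30].
audit [t=85, t=136] → after → excluded.
compaction [t=142, t=156] → after → excluded.
interview [t=136, t=156] → after → excluded.
onboarding [t=46, t=76] → after → excluded.
planning [t=34, t=47] → after → excluded.
snapshot [t=80, t=86] → after → excluded.
soundcheck [t=130, t=134] → after → excluded.
standup [t=114, t=124] → after → excluded.
triage [t=35, t=94] → after → excluded.
No candidates → none.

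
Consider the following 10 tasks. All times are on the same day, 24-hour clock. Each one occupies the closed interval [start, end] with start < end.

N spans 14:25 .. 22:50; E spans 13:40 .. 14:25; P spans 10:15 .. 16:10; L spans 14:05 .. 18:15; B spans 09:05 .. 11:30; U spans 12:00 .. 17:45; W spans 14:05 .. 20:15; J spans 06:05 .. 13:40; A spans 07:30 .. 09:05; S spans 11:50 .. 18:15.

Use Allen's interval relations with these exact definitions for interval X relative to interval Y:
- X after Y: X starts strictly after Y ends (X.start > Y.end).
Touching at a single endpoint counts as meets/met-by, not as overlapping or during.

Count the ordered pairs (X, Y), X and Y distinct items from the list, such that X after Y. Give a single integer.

Checking all 90 ordered pairs for relation 'after'; matching pairs in alphabetical order:
(E, A): E after A ✓
(E, B): E after B ✓
(L, A): L after A ✓
(L, B): L after B ✓
(L, J): L after J ✓
(N, A): N after A ✓
(N, B): N after B ✓
(N, J): N after J ✓
(P, A): P after A ✓
(S, A): S after A ✓
(S, B): S after B ✓
(U, A): U after A ✓
(U, B): U after B ✓
(W, A): W after A ✓
(W, B): W after B ✓
(W, J): W after J ✓
Count: 16.

16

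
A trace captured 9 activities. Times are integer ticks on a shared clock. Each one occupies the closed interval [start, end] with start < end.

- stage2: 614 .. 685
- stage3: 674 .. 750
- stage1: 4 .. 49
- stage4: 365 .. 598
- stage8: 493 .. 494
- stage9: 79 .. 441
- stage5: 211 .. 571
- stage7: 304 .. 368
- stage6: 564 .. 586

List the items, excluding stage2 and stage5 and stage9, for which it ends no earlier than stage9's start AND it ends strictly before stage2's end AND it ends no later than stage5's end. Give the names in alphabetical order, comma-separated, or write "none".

Conditions: its end is no earlier than stage9's start (X.end >= 79) AND its end is strictly before stage2's end (X.end < 685) AND its end is no later than stage5's end (X.end <= 571).
stage1: end 49 >= 79? ✗; end 49 < 685? ✓; end 49 <= 571? ✓ → no.
stage3: end 750 >= 79? ✓; end 750 < 685? ✗; end 750 <= 571? ✗ → no.
stage4: end 598 >= 79? ✓; end 598 < 685? ✓; end 598 <= 571? ✗ → no.
stage6: end 586 >= 79? ✓; end 586 < 685? ✓; end 586 <= 571? ✗ → no.
stage7: end 368 >= 79? ✓; end 368 < 685? ✓; end 368 <= 571? ✓ → yes.
stage8: end 494 >= 79? ✓; end 494 < 685? ✓; end 494 <= 571? ✓ → yes.
Result: stage7, stage8.

stage7, stage8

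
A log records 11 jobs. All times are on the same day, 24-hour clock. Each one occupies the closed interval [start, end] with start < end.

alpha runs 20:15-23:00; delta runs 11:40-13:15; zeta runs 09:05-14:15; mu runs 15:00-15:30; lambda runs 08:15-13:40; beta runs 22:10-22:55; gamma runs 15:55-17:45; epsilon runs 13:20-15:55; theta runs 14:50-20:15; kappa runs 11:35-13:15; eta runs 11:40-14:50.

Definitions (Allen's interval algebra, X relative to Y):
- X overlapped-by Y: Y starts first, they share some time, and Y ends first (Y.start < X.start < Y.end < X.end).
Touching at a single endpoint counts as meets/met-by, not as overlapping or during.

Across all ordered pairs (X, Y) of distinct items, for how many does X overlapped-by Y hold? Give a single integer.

Checking all 110 ordered pairs for relation 'overlapped-by'; matching pairs in alphabetical order:
(epsilon, eta): epsilon overlapped-by eta ✓
(epsilon, lambda): epsilon overlapped-by lambda ✓
(epsilon, zeta): epsilon overlapped-by zeta ✓
(eta, kappa): eta overlapped-by kappa ✓
(eta, lambda): eta overlapped-by lambda ✓
(eta, zeta): eta overlapped-by zeta ✓
(theta, epsilon): theta overlapped-by epsilon ✓
(zeta, lambda): zeta overlapped-by lambda ✓
Count: 8.

8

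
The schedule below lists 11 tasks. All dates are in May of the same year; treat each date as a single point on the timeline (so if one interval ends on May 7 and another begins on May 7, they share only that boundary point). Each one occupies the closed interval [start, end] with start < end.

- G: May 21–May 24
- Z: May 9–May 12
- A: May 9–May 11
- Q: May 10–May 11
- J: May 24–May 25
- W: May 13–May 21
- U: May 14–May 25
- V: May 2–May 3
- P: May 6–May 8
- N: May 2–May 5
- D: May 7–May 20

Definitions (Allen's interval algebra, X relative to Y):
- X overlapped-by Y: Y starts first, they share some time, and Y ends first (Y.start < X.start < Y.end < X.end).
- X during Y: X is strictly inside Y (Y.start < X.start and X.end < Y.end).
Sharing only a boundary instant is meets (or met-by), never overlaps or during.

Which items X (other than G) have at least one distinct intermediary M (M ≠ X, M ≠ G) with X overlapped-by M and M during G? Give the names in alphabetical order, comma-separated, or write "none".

Target G = [May 21, May 24].
Intermediaries M with M during G: none.
Union: none.

none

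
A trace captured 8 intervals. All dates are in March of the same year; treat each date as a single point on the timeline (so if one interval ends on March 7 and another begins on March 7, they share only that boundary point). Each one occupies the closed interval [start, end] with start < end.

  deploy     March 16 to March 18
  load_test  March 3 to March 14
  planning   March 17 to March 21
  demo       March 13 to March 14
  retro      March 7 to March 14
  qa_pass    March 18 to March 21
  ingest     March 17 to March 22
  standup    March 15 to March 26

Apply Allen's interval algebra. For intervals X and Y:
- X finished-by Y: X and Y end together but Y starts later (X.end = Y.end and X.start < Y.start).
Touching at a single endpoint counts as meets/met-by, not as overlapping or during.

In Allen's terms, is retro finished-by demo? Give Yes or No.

retro = [March 7, March 14], demo = [March 13, March 14].
Actual relation of retro to demo: finished-by.
Asked whether 'finished-by' holds → Yes.

Yes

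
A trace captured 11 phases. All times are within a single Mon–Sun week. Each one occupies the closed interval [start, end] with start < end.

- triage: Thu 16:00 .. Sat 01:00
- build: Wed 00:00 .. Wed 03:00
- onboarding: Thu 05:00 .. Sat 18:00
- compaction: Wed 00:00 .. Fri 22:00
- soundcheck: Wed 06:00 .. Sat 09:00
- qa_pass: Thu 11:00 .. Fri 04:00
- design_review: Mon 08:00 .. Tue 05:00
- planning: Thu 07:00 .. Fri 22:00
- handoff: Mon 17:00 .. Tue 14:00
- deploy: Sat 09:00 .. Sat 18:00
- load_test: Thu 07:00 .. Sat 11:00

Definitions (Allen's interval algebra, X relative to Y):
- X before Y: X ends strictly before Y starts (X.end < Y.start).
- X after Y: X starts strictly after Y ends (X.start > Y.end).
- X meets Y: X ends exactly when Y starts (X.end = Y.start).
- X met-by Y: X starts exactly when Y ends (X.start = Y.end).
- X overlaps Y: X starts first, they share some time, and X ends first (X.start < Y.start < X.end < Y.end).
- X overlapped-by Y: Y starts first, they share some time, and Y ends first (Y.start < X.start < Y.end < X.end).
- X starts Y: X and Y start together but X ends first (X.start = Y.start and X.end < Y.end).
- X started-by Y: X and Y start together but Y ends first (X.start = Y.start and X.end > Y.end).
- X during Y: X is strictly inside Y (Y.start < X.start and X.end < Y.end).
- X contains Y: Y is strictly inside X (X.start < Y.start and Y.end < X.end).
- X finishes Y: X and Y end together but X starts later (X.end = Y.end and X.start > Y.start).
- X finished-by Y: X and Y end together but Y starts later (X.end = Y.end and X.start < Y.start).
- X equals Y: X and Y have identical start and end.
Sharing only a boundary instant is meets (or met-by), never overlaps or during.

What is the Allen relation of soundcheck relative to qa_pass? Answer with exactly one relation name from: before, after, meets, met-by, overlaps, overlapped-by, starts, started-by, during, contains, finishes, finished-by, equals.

soundcheck = [Wed 06:00, Sat 09:00]; qa_pass = [Thu 11:00, Fri 04:00].
Compare endpoints: soundcheck.start < qa_pass.start, soundcheck.start < qa_pass.end, soundcheck.end > qa_pass.start, soundcheck.end > qa_pass.end.
That pattern is 'contains'.

contains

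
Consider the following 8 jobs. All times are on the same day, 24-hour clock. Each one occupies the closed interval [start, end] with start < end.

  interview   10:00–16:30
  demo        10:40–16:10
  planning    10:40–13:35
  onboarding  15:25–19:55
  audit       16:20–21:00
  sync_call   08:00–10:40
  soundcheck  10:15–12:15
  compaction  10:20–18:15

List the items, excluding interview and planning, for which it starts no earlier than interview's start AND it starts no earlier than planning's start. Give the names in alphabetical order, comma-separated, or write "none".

audit, demo, onboarding

Conditions: its start is no earlier than interview's start (X.start >= 10:00) AND its start is no earlier than planning's start (X.start >= 10:40).
audit: start 16:20 >= 10:00? ✓; start 16:20 >= 10:40? ✓ → yes.
compaction: start 10:20 >= 10:00? ✓; start 10:20 >= 10:40? ✗ → no.
demo: start 10:40 >= 10:00? ✓; start 10:40 >= 10:40? ✓ → yes.
onboarding: start 15:25 >= 10:00? ✓; start 15:25 >= 10:40? ✓ → yes.
soundcheck: start 10:15 >= 10:00? ✓; start 10:15 >= 10:40? ✗ → no.
sync_call: start 08:00 >= 10:00? ✗; start 08:00 >= 10:40? ✗ → no.
Result: audit, demo, onboarding.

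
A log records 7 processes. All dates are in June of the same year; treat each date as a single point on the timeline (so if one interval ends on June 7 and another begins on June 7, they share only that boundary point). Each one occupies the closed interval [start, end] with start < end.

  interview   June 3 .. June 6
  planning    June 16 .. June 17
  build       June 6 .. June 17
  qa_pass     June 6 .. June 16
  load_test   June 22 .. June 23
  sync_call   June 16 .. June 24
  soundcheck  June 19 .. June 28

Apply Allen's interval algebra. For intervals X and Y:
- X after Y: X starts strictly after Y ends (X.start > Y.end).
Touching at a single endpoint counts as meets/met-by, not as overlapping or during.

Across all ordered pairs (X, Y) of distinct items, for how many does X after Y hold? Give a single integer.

Checking all 42 ordered pairs for relation 'after'; matching pairs in alphabetical order:
(load_test, build): load_test after build ✓
(load_test, interview): load_test after interview ✓
(load_test, planning): load_test after planning ✓
(load_test, qa_pass): load_test after qa_pass ✓
(planning, interview): planning after interview ✓
(soundcheck, build): soundcheck after build ✓
(soundcheck, interview): soundcheck after interview ✓
(soundcheck, planning): soundcheck after planning ✓
(soundcheck, qa_pass): soundcheck after qa_pass ✓
(sync_call, interview): sync_call after interview ✓
Count: 10.

10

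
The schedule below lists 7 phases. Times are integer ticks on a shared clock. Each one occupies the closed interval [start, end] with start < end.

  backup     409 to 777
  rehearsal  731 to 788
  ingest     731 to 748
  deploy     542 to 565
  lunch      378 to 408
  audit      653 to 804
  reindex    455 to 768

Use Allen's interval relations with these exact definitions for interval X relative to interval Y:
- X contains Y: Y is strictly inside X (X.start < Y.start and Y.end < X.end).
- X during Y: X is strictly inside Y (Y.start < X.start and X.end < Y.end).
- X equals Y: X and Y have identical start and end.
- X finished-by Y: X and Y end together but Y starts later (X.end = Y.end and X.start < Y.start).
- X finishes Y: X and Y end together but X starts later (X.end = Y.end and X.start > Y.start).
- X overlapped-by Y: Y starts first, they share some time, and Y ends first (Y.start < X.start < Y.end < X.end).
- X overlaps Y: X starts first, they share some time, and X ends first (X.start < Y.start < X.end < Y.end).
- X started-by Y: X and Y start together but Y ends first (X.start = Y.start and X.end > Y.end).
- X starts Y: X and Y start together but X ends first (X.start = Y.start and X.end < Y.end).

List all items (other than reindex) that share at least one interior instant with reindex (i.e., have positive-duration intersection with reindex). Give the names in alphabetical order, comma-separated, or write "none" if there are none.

audit, backup, deploy, ingest, rehearsal

Target reindex = [455, 768].
audit [653, 804] → overlapped-by → yes.
backup [409, 777] → contains → yes.
deploy [542, 565] → during → yes.
ingest [731, 748] → during → yes.
lunch [378, 408] → before → no.
rehearsal [731, 788] → overlapped-by → yes.
Result: audit, backup, deploy, ingest, rehearsal.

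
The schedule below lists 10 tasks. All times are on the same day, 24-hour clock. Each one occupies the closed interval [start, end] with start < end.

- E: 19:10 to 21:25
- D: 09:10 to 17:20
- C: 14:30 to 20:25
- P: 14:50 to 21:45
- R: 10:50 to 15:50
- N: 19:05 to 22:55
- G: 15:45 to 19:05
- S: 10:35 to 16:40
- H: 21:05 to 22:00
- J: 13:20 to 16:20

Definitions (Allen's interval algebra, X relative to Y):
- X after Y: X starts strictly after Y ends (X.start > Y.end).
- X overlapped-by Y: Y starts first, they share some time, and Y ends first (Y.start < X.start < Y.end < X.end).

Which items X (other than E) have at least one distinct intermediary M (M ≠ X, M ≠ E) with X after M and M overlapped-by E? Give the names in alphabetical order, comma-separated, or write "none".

Target E = [19:10, 21:25].
Intermediaries M with M overlapped-by E: H.
Via H — items with X after H: none.
Union: none.

none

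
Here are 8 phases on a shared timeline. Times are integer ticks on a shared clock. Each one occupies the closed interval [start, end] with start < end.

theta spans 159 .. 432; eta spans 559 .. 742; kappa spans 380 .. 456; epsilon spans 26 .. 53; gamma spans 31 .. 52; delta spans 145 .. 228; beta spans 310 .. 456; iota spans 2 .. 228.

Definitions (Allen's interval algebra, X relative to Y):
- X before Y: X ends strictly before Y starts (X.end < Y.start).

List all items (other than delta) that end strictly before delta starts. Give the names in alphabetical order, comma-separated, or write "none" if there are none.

Target delta = [145, 228].
beta [310, 456] → after → no.
epsilon [26, 53] → before → yes.
eta [559, 742] → after → no.
gamma [31, 52] → before → yes.
iota [2, 228] → finished-by → no.
kappa [380, 456] → after → no.
theta [159, 432] → overlapped-by → no.
Result: epsilon, gamma.

epsilon, gamma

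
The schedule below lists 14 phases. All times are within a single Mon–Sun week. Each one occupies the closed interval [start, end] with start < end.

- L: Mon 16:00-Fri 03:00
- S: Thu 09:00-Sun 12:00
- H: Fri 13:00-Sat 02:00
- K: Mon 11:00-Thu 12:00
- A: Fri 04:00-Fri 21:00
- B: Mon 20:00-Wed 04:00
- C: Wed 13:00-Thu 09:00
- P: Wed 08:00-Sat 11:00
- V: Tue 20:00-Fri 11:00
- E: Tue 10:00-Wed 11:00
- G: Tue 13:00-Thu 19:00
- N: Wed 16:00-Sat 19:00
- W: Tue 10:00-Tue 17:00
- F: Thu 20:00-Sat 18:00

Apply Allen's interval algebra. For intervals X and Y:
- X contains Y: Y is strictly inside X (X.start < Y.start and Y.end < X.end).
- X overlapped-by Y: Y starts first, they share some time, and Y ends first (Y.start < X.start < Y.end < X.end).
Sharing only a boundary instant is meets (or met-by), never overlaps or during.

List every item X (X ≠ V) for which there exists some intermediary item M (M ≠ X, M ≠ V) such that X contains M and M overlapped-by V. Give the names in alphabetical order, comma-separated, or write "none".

F, N, P, S

Target V = [Tue 20:00, Fri 11:00].
Intermediaries M with M overlapped-by V: A, F, N, P, S.
Via A — items with X contains A: F, N, P, S.
Via F — items with X contains F: N, S.
Via N — items with X contains N: none.
Via P — items with X contains P: none.
Via S — items with X contains S: none.
Union: F, N, P, S.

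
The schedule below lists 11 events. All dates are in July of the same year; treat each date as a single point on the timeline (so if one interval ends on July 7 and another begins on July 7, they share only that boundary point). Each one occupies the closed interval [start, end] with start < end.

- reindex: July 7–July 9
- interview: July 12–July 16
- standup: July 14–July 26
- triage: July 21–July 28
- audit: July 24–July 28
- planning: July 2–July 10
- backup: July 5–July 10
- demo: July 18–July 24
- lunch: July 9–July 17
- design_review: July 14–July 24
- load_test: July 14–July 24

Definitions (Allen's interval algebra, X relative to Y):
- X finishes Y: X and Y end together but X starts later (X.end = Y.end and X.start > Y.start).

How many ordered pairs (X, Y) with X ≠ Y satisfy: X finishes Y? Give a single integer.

Checking all 110 ordered pairs for relation 'finishes'; matching pairs in alphabetical order:
(audit, triage): audit finishes triage ✓
(backup, planning): backup finishes planning ✓
(demo, design_review): demo finishes design_review ✓
(demo, load_test): demo finishes load_test ✓
Count: 4.

4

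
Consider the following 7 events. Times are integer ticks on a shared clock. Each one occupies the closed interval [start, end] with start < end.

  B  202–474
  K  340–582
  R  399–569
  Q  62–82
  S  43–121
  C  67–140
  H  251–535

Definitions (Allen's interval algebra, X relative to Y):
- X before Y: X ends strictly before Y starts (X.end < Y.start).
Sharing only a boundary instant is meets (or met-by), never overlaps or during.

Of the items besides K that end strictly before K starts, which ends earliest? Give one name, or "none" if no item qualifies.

Target K = [340, 582].
B [202, 474] → overlaps → excluded.
C [67, 140] → before → candidate.
H [251, 535] → overlaps → excluded.
Q [62, 82] → before → candidate.
R [399, 569] → during → excluded.
S [43, 121] → before → candidate.
Among candidates, earliest end is 82 → Q.

Q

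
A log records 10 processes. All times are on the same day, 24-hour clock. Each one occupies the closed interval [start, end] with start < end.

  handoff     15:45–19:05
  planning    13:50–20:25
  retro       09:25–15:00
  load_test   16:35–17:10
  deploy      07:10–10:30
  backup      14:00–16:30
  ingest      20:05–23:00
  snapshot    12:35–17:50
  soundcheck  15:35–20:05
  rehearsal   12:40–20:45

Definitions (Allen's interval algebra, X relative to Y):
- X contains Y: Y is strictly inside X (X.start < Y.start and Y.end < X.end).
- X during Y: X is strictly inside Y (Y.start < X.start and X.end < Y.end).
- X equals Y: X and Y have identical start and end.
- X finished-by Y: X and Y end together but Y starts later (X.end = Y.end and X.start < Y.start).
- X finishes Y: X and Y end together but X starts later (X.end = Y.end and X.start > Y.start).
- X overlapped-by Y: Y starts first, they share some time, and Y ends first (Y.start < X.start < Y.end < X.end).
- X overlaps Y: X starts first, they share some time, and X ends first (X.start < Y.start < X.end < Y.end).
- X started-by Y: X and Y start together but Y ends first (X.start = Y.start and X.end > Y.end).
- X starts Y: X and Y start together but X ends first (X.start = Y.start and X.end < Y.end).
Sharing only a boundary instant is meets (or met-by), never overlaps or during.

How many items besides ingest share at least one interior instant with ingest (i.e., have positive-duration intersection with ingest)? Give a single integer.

Target ingest = [20:05, 23:00].
backup [14:00, 16:30] → before → no.
deploy [07:10, 10:30] → before → no.
handoff [15:45, 19:05] → before → no.
load_test [16:35, 17:10] → before → no.
planning [13:50, 20:25] → overlaps → counts.
rehearsal [12:40, 20:45] → overlaps → counts.
retro [09:25, 15:00] → before → no.
snapshot [12:35, 17:50] → before → no.
soundcheck [15:35, 20:05] → meets → no.
Total: 2.

2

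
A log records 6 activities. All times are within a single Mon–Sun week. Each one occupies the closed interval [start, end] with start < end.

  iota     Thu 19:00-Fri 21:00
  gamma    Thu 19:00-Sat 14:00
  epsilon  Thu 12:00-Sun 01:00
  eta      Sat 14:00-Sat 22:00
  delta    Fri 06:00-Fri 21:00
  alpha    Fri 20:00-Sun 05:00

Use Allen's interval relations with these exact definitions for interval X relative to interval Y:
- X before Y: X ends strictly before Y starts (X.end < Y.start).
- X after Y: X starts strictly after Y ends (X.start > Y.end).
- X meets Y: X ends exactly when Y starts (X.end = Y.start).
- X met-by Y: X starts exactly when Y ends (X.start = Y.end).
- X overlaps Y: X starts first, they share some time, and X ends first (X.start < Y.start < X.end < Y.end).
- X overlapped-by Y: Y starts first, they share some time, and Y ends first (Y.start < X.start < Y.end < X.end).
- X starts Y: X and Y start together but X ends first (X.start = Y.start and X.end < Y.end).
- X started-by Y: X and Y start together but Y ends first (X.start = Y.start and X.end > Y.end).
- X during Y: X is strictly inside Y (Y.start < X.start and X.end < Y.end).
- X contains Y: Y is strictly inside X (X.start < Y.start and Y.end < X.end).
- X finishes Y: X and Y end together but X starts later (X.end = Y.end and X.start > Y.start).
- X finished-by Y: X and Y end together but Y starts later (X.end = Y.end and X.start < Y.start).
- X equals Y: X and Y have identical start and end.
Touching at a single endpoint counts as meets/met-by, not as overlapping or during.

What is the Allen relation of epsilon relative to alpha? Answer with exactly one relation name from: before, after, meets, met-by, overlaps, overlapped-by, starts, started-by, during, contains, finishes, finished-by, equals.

epsilon = [Thu 12:00, Sun 01:00]; alpha = [Fri 20:00, Sun 05:00].
Compare endpoints: epsilon.start < alpha.start, epsilon.start < alpha.end, epsilon.end > alpha.start, epsilon.end < alpha.end.
That pattern is 'overlaps'.

overlaps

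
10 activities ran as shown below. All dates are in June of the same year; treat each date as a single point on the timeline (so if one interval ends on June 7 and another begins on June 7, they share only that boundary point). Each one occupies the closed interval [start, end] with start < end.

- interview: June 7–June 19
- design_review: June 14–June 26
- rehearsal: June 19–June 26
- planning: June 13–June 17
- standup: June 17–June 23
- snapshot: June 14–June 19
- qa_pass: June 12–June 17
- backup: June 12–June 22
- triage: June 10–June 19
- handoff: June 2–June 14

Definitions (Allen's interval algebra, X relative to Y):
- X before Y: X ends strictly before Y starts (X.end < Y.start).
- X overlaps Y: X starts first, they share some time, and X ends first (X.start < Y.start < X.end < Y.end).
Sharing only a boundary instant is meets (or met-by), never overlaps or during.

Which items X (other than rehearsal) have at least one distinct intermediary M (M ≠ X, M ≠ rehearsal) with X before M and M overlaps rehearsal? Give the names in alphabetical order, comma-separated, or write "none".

Target rehearsal = [June 19, June 26].
Intermediaries M with M overlaps rehearsal: backup, standup.
Via backup — items with X before backup: none.
Via standup — items with X before standup: handoff.
Union: handoff.

handoff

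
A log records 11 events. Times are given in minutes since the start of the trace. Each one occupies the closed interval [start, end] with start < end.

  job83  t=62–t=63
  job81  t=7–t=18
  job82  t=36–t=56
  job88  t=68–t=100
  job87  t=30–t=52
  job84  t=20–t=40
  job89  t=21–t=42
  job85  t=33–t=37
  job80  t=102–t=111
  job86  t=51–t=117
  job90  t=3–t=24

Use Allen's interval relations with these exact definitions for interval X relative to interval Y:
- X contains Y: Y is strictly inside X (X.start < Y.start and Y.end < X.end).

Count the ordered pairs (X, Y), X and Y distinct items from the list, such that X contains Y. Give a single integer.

Checking all 110 ordered pairs for relation 'contains'; matching pairs in alphabetical order:
(job84, job85): job84 contains job85 ✓
(job86, job80): job86 contains job80 ✓
(job86, job83): job86 contains job83 ✓
(job86, job88): job86 contains job88 ✓
(job87, job85): job87 contains job85 ✓
(job89, job85): job89 contains job85 ✓
(job90, job81): job90 contains job81 ✓
Count: 7.

7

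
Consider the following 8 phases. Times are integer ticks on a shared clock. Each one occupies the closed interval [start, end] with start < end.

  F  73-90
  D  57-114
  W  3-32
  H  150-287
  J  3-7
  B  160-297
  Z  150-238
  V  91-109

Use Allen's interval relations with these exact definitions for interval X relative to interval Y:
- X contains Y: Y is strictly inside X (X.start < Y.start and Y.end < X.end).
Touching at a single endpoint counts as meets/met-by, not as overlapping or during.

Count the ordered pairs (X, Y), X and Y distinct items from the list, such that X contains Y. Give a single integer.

Checking all 56 ordered pairs for relation 'contains'; matching pairs in alphabetical order:
(D, F): D contains F ✓
(D, V): D contains V ✓
Count: 2.

2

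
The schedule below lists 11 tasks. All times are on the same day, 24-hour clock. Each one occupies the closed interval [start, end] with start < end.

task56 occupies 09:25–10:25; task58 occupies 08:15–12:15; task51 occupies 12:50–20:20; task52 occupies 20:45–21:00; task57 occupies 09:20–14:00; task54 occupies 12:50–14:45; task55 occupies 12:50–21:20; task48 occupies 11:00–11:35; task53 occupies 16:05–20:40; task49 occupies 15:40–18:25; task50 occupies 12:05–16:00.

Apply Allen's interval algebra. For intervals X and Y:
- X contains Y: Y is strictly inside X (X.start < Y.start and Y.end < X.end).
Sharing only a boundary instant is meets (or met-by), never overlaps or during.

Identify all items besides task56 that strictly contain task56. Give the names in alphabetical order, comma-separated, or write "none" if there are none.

Target task56 = [09:25, 10:25].
task48 [11:00, 11:35] → after → no.
task49 [15:40, 18:25] → after → no.
task50 [12:05, 16:00] → after → no.
task51 [12:50, 20:20] → after → no.
task52 [20:45, 21:00] → after → no.
task53 [16:05, 20:40] → after → no.
task54 [12:50, 14:45] → after → no.
task55 [12:50, 21:20] → after → no.
task57 [09:20, 14:00] → contains → yes.
task58 [08:15, 12:15] → contains → yes.
Result: task57, task58.

task57, task58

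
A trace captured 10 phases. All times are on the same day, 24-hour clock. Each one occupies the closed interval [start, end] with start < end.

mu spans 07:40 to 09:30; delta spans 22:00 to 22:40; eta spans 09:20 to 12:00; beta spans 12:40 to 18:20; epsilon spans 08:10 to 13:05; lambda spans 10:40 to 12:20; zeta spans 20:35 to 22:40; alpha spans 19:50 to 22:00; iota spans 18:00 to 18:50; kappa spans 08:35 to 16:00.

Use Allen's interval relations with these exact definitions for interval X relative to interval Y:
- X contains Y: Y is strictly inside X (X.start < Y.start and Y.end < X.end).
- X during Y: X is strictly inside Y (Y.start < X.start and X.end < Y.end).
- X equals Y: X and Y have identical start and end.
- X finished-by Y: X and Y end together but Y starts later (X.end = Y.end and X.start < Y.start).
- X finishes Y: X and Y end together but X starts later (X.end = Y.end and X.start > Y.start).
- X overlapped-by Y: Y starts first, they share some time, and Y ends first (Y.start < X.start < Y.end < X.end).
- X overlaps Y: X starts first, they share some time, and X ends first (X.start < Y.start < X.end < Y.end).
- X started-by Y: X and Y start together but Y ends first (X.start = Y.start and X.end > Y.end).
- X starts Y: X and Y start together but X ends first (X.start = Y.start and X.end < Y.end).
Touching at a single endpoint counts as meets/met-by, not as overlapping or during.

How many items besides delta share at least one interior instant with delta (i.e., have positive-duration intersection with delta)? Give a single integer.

Target delta = [22:00, 22:40].
alpha [19:50, 22:00] → meets → no.
beta [12:40, 18:20] → before → no.
epsilon [08:10, 13:05] → before → no.
eta [09:20, 12:00] → before → no.
iota [18:00, 18:50] → before → no.
kappa [08:35, 16:00] → before → no.
lambda [10:40, 12:20] → before → no.
mu [07:40, 09:30] → before → no.
zeta [20:35, 22:40] → finished-by → counts.
Total: 1.

1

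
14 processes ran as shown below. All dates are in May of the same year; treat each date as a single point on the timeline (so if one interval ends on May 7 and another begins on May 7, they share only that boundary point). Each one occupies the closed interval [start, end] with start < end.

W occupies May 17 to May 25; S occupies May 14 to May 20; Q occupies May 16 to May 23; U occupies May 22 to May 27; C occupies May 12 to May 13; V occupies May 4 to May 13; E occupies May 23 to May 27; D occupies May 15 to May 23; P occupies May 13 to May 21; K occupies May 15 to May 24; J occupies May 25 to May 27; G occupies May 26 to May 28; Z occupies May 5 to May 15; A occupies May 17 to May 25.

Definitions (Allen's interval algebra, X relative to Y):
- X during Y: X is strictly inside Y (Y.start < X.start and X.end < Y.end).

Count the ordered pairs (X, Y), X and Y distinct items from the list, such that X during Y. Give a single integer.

3

Checking all 182 ordered pairs for relation 'during'; matching pairs in alphabetical order:
(C, Z): C during Z ✓
(Q, K): Q during K ✓
(S, P): S during P ✓
Count: 3.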